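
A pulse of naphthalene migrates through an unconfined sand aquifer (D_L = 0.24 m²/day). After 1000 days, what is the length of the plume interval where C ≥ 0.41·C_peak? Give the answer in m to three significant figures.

The plume is Gaussian with σ = √(2Dt) = √(2 × 0.24 × 1000) = 21.91 m.
C/C_peak = exp(−Δx²/(2σ²)) = 0.41 ⇒ Δx = σ·√(−2 ln 0.41) = 21.91 × 1.335 = 29.25 m.
Width = 2Δx = 58.5 m.

58.5 m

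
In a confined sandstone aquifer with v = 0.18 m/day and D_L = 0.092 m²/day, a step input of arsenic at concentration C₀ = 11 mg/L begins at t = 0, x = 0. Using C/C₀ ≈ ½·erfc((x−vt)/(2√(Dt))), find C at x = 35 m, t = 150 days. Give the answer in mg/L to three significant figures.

0.703 mg/L

For a continuous step input, C/C₀ ≈ ½·erfc((x−vt)/(2√(Dt))).
vt = 0.18 × 150 = 27 m and 2√(Dt) = 2√(0.092 × 150) = 7.430 m.
Argument (x−vt)/(2√(Dt)) = (35 − 27)/7.430 = 1.077; ½·erfc(1.077) = 0.06387.
C = 11 × 0.06387 = 0.703 mg/L.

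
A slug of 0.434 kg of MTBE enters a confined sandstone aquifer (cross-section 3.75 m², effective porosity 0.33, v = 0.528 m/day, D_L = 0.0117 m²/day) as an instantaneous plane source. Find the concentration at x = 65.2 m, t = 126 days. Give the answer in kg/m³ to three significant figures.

0.0604 kg/m³

For an instantaneous plane source, C(x,t) = M/(n_e·A·√(4πDt)) · exp(−(x−vt)²/(4Dt)), with n_e·A the pore (flow) area.
Plume center vt = 0.528 × 126 = 66.528 m, so the well at 65.2 m is 1.328 m upgradient of the peak.
√(4πDt) = 4.304 m, giving peak height M/(n_e·A·√(4πDt)) = 0.434/(0.33 × 3.75 × 4.304) = 0.08148 kg/m³.
(x−vt)²/(4Dt) = (-1.328)²/(4 × 0.0117 × 126) = 0.2991; exp(−0.2991) = 0.7415.
C = 0.08148 × 0.7415 = 0.0604 kg/m³.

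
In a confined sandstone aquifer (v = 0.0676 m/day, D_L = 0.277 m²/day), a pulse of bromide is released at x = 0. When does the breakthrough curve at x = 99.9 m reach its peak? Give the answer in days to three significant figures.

For the 1D instantaneous-source solution, setting ∂C/∂t = 0 at fixed x gives v²t² + 2Dt − x² = 0, so t = (√(D² + v²x²) − D)/v².
√(D² + v²x²) = √(0.277² + 0.0676² × 99.9²) = 6.759; v² = 0.00456976.
t = (6.759 − 0.277)/0.00456976 = 1420 days (vs. the pure-advection estimate x/v = 1480 d).

1420 days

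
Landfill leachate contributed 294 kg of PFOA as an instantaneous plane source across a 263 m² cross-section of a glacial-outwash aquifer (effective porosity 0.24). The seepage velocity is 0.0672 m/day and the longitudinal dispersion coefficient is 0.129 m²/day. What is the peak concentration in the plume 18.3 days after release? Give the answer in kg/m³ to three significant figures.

The peak of an instantaneous 1D plume sits at x = vt; there the Gaussian factor is 1 and C_max = M/(n_e·A·√(4πDt)), where n_e·A is the pore area the mass is dissolved in.
√(4πDt) = √(4π × 0.129 × 18.3) = 5.447 m, so C_max = 294/(0.24 × 263 × 5.447) = 0.855 kg/m³.

0.855 kg/m³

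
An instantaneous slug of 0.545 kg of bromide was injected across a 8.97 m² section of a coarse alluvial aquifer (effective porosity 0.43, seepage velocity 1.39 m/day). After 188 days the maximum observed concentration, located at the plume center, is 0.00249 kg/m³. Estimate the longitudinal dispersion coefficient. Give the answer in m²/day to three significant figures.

At the plume center C_max = M/(n_e·A·√(4πDt)), so D = M²/(4πt·(n_e·A·C_max)²).
n_e·A·C_max = 0.43 × 8.97 × 0.00249 = 0.009604 kg/m.
D = 0.545²/(4π × 188 × 0.009604²) = 1.36 m²/day.

1.36 m²/day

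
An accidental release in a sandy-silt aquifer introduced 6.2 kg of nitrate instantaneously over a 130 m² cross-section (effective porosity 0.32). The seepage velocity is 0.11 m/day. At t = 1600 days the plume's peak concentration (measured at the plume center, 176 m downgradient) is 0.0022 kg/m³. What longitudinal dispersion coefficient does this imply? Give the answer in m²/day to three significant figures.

0.228 m²/day

At the plume center C_max = M/(n_e·A·√(4πDt)), so D = M²/(4πt·(n_e·A·C_max)²).
n_e·A·C_max = 0.32 × 130 × 0.0022 = 0.09152 kg/m.
D = 6.2²/(4π × 1600 × 0.09152²) = 0.228 m²/day.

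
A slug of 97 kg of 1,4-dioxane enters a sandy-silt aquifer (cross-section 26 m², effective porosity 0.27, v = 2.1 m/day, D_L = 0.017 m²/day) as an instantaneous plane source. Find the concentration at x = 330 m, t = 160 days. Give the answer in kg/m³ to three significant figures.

For an instantaneous plane source, C(x,t) = M/(n_e·A·√(4πDt)) · exp(−(x−vt)²/(4Dt)), with n_e·A the pore (flow) area.
Plume center vt = 2.1 × 160 = 336 m, so the well at 330 m is 6 m upgradient of the peak.
√(4πDt) = 5.846 m, giving peak height M/(n_e·A·√(4πDt)) = 97/(0.27 × 26 × 5.846) = 2.364 kg/m³.
(x−vt)²/(4Dt) = (-6)²/(4 × 0.017 × 160) = 3.309; exp(−3.309) = 0.03655.
C = 2.364 × 0.03655 = 0.0864 kg/m³.

0.0864 kg/m³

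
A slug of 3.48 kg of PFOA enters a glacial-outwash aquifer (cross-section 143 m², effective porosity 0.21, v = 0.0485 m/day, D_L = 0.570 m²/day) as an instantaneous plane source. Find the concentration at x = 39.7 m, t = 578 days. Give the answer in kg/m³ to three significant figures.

For an instantaneous plane source, C(x,t) = M/(n_e·A·√(4πDt)) · exp(−(x−vt)²/(4Dt)), with n_e·A the pore (flow) area.
Plume center vt = 0.0485 × 578 = 28.033 m, so the well at 39.7 m is 11.667 m downgradient of the peak.
√(4πDt) = 64.34 m, giving peak height M/(n_e·A·√(4πDt)) = 3.48/(0.21 × 143 × 64.34) = 0.001801 kg/m³.
(x−vt)²/(4Dt) = (11.667)²/(4 × 0.570 × 578) = 0.1033; exp(−0.1033) = 0.9019.
C = 0.001801 × 0.9019 = 0.00162 kg/m³.

0.00162 kg/m³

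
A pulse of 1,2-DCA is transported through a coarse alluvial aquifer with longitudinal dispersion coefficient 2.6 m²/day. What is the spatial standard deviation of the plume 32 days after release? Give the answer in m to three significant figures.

Dispersive spreading gives a Gaussian with σ² = 2Dt; advection only shifts the center.
σ = √(2 × 2.6 × 32) = 12.9 m.

12.9 m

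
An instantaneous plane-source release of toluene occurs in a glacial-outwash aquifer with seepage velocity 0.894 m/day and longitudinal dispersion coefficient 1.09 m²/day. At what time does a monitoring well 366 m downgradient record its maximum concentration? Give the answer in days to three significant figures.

408 days

For the 1D instantaneous-source solution, setting ∂C/∂t = 0 at fixed x gives v²t² + 2Dt − x² = 0, so t = (√(D² + v²x²) − D)/v².
√(D² + v²x²) = √(1.09² + 0.894² × 366²) = 327.2; v² = 0.799236.
t = (327.2 − 1.09)/0.799236 = 408 days (vs. the pure-advection estimate x/v = 409 d).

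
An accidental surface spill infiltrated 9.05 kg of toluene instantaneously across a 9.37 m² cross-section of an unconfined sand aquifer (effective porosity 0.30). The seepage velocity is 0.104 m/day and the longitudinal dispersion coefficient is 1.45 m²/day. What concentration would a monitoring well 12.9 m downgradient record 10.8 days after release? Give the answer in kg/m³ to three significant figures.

0.0251 kg/m³

For an instantaneous plane source, C(x,t) = M/(n_e·A·√(4πDt)) · exp(−(x−vt)²/(4Dt)), with n_e·A the pore (flow) area.
Plume center vt = 0.104 × 10.8 = 1.1232 m, so the well at 12.9 m is 11.7768 m downgradient of the peak.
√(4πDt) = 14.03 m, giving peak height M/(n_e·A·√(4πDt)) = 9.05/(0.30 × 9.37 × 14.03) = 0.2295 kg/m³.
(x−vt)²/(4Dt) = (11.7768)²/(4 × 1.45 × 10.8) = 2.214; exp(−2.214) = 0.1093.
C = 0.2295 × 0.1093 = 0.0251 kg/m³.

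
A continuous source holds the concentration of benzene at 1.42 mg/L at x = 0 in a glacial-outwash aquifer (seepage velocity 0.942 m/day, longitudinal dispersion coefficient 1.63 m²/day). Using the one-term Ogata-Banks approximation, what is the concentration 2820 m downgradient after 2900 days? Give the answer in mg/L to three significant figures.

0.259 mg/L

For a continuous step input, C/C₀ ≈ ½·erfc((x−vt)/(2√(Dt))).
vt = 0.942 × 2900 = 2731.8 m and 2√(Dt) = 2√(1.63 × 2900) = 137.5 m.
Argument (x−vt)/(2√(Dt)) = (2820 − 2731.8)/137.5 = 0.6415; ½·erfc(0.6415) = 0.1821.
C = 1.42 × 0.1821 = 0.259 mg/L.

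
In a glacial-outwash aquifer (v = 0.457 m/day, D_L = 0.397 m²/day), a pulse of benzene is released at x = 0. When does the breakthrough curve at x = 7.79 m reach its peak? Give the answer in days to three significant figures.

For the 1D instantaneous-source solution, setting ∂C/∂t = 0 at fixed x gives v²t² + 2Dt − x² = 0, so t = (√(D² + v²x²) − D)/v².
√(D² + v²x²) = √(0.397² + 0.457² × 7.79²) = 3.582; v² = 0.208849.
t = (3.582 − 0.397)/0.208849 = 15.3 days (vs. the pure-advection estimate x/v = 17.0 d).

15.3 days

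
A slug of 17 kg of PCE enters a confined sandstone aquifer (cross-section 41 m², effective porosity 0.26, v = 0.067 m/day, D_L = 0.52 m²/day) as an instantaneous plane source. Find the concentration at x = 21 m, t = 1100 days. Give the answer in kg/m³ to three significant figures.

For an instantaneous plane source, C(x,t) = M/(n_e·A·√(4πDt)) · exp(−(x−vt)²/(4Dt)), with n_e·A the pore (flow) area.
Plume center vt = 0.067 × 1100 = 73.7 m, so the well at 21 m is 52.7 m upgradient of the peak.
√(4πDt) = 84.78 m, giving peak height M/(n_e·A·√(4πDt)) = 17/(0.26 × 41 × 84.78) = 0.01881 kg/m³.
(x−vt)²/(4Dt) = (-52.7)²/(4 × 0.52 × 1100) = 1.214; exp(−1.214) = 0.2970.
C = 0.01881 × 0.2970 = 0.00559 kg/m³.

0.00559 kg/m³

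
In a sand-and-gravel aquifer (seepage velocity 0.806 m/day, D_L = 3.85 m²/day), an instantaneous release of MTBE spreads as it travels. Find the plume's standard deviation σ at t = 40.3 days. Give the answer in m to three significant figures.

Dispersive spreading gives a Gaussian with σ² = 2Dt; advection only shifts the center.
σ = √(2 × 3.85 × 40.3) = 17.6 m.

17.6 m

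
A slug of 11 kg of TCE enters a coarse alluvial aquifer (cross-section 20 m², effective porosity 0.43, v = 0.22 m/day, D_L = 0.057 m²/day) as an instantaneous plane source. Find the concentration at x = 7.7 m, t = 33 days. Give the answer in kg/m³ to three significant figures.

For an instantaneous plane source, C(x,t) = M/(n_e·A·√(4πDt)) · exp(−(x−vt)²/(4Dt)), with n_e·A the pore (flow) area.
Plume center vt = 0.22 × 33 = 7.26 m, so the well at 7.7 m is 0.44 m downgradient of the peak.
√(4πDt) = 4.862 m, giving peak height M/(n_e·A·√(4πDt)) = 11/(0.43 × 20 × 4.862) = 0.2631 kg/m³.
(x−vt)²/(4Dt) = (0.44)²/(4 × 0.057 × 33) = 0.02573; exp(−0.02573) = 0.9746.
C = 0.2631 × 0.9746 = 0.256 kg/m³.

0.256 kg/m³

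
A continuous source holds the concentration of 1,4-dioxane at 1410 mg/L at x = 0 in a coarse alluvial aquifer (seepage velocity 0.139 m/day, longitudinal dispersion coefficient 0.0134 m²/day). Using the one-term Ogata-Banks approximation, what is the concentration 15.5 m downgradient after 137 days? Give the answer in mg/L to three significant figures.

For a continuous step input, C/C₀ ≈ ½·erfc((x−vt)/(2√(Dt))).
vt = 0.139 × 137 = 19.043 m and 2√(Dt) = 2√(0.0134 × 137) = 2.710 m.
Argument (x−vt)/(2√(Dt)) = (15.5 − 19.043)/2.710 = -1.307; ½·erfc(-1.307) = 0.9677.
C = 1410 × 0.9677 = 1360 mg/L.

1360 mg/L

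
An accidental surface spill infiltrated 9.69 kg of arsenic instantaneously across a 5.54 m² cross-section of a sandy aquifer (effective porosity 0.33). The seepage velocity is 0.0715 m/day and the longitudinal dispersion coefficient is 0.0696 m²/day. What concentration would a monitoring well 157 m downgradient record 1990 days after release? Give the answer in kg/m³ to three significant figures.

For an instantaneous plane source, C(x,t) = M/(n_e·A·√(4πDt)) · exp(−(x−vt)²/(4Dt)), with n_e·A the pore (flow) area.
Plume center vt = 0.0715 × 1990 = 142.285 m, so the well at 157 m is 14.715 m downgradient of the peak.
√(4πDt) = 41.72 m, giving peak height M/(n_e·A·√(4πDt)) = 9.69/(0.33 × 5.54 × 41.72) = 0.1270 kg/m³.
(x−vt)²/(4Dt) = (14.715)²/(4 × 0.0696 × 1990) = 0.3908; exp(−0.3908) = 0.6765.
C = 0.1270 × 0.6765 = 0.0859 kg/m³.

0.0859 kg/m³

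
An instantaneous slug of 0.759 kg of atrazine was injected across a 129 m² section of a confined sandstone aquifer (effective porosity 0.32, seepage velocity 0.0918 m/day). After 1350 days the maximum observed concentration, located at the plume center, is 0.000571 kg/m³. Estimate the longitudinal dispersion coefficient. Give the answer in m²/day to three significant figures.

0.0611 m²/day

At the plume center C_max = M/(n_e·A·√(4πDt)), so D = M²/(4πt·(n_e·A·C_max)²).
n_e·A·C_max = 0.32 × 129 × 0.000571 = 0.02357 kg/m.
D = 0.759²/(4π × 1350 × 0.02357²) = 0.0611 m²/day.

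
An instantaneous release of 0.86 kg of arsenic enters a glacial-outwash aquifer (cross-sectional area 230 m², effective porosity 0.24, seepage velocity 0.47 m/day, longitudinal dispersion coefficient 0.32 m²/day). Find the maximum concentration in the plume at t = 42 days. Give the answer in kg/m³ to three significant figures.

The peak of an instantaneous 1D plume sits at x = vt; there the Gaussian factor is 1 and C_max = M/(n_e·A·√(4πDt)), where n_e·A is the pore area the mass is dissolved in.
√(4πDt) = √(4π × 0.32 × 42) = 13.00 m, so C_max = 0.86/(0.24 × 230 × 13.00) = 0.00120 kg/m³.

0.00120 kg/m³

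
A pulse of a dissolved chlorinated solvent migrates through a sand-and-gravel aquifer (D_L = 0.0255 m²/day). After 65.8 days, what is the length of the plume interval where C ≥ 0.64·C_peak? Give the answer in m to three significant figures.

The plume is Gaussian with σ = √(2Dt) = √(2 × 0.0255 × 65.8) = 1.832 m.
C/C_peak = exp(−Δx²/(2σ²)) = 0.64 ⇒ Δx = σ·√(−2 ln 0.64) = 1.832 × 0.9448 = 1.731 m.
Width = 2Δx = 3.46 m.

3.46 m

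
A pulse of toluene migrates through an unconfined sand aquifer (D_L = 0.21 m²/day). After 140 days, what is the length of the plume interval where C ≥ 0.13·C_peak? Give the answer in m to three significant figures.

The plume is Gaussian with σ = √(2Dt) = √(2 × 0.21 × 140) = 7.668 m.
C/C_peak = exp(−Δx²/(2σ²)) = 0.13 ⇒ Δx = σ·√(−2 ln 0.13) = 7.668 × 2.020 = 15.49 m.
Width = 2Δx = 31.0 m.

31.0 m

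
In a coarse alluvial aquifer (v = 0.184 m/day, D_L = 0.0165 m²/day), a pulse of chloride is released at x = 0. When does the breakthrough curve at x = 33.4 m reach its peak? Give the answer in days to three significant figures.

181 days

For the 1D instantaneous-source solution, setting ∂C/∂t = 0 at fixed x gives v²t² + 2Dt − x² = 0, so t = (√(D² + v²x²) − D)/v².
√(D² + v²x²) = √(0.0165² + 0.184² × 33.4²) = 6.146; v² = 0.033856.
t = (6.146 − 0.0165)/0.033856 = 181 days (vs. the pure-advection estimate x/v = 182 d).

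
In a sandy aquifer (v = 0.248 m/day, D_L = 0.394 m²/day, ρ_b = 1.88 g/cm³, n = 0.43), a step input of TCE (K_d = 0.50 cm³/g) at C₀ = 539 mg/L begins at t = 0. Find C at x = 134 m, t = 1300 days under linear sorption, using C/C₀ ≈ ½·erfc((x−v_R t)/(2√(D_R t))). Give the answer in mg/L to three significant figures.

Retardation factor R = 1 + ρ_b·K_d/n = 1 + 1.88 × 0.50/0.43 = 3.186.
Sorption retards both mechanisms: v_R = v/R = 0.07784 m/day, D_R = D/R = 0.1237 m²/day.
v_R·t = 0.07784 × 1300 = 101.192 m; 2√(D_R t) = 25.36 m; argument = (134 − 101.192)/25.36 = 1.294.
C = C₀ × ½·erfc(1.294) = 539 × 0.03363 = 18.1 mg/L.

18.1 mg/L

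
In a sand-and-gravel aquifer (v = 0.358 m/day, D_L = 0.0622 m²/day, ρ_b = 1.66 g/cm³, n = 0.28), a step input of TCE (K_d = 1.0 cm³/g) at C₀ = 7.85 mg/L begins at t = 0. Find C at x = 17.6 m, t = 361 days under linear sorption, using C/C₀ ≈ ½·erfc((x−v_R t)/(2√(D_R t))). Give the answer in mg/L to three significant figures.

Retardation factor R = 1 + ρ_b·K_d/n = 1 + 1.66 × 1.0/0.28 = 6.929.
Sorption retards both mechanisms: v_R = v/R = 0.05167 m/day, D_R = D/R = 0.008977 m²/day.
v_R·t = 0.05167 × 361 = 18.65287 m; 2√(D_R t) = 3.600 m; argument = (17.6 − 18.65287)/3.600 = -0.2925.
C = C₀ × ½·erfc(-0.2925) = 7.85 × 0.6604 = 5.18 mg/L.

5.18 mg/L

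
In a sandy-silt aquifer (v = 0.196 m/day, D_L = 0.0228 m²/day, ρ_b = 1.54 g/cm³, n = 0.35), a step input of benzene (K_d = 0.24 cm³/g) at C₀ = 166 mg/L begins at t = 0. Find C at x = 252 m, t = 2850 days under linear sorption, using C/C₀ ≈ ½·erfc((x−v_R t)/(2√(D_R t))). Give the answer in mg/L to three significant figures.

Retardation factor R = 1 + ρ_b·K_d/n = 1 + 1.54 × 0.24/0.35 = 2.056.
Sorption retards both mechanisms: v_R = v/R = 0.09533 m/day, D_R = D/R = 0.01109 m²/day.
v_R·t = 0.09533 × 2850 = 271.6905 m; 2√(D_R t) = 11.24 m; argument = (252 − 271.6905)/11.24 = -1.752.
C = C₀ × ½·erfc(-1.752) = 166 × 0.9934 = 165 mg/L.

165 mg/L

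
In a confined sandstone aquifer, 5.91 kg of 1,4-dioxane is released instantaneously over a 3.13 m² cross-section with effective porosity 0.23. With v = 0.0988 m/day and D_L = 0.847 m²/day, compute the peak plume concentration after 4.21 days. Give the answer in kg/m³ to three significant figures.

1.23 kg/m³

The peak of an instantaneous 1D plume sits at x = vt; there the Gaussian factor is 1 and C_max = M/(n_e·A·√(4πDt)), where n_e·A is the pore area the mass is dissolved in.
√(4πDt) = √(4π × 0.847 × 4.21) = 6.694 m, so C_max = 5.91/(0.23 × 3.13 × 6.694) = 1.23 kg/m³.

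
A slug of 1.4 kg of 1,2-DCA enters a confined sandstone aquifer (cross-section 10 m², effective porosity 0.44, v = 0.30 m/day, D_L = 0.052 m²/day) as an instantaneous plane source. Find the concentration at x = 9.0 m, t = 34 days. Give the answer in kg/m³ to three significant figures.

0.0551 kg/m³

For an instantaneous plane source, C(x,t) = M/(n_e·A·√(4πDt)) · exp(−(x−vt)²/(4Dt)), with n_e·A the pore (flow) area.
Plume center vt = 0.30 × 34 = 10.2 m, so the well at 9.0 m is 1.2 m upgradient of the peak.
√(4πDt) = 4.714 m, giving peak height M/(n_e·A·√(4πDt)) = 1.4/(0.44 × 10 × 4.714) = 0.06750 kg/m³.
(x−vt)²/(4Dt) = (-1.2)²/(4 × 0.052 × 34) = 0.2036; exp(−0.2036) = 0.8158.
C = 0.06750 × 0.8158 = 0.0551 kg/m³.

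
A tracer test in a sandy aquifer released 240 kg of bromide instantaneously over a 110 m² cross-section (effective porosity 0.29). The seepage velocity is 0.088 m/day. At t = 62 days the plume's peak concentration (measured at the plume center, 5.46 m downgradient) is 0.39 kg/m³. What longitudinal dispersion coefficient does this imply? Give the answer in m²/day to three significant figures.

0.478 m²/day

At the plume center C_max = M/(n_e·A·√(4πDt)), so D = M²/(4πt·(n_e·A·C_max)²).
n_e·A·C_max = 0.29 × 110 × 0.39 = 12.44 kg/m.
D = 240²/(4π × 62 × 12.44²) = 0.478 m²/day.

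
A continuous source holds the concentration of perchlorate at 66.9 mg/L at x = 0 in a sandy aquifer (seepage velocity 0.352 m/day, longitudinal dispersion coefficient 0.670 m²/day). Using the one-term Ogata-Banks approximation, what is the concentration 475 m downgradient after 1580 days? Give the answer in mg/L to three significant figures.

64.3 mg/L

For a continuous step input, C/C₀ ≈ ½·erfc((x−vt)/(2√(Dt))).
vt = 0.352 × 1580 = 556.16 m and 2√(Dt) = 2√(0.670 × 1580) = 65.07 m.
Argument (x−vt)/(2√(Dt)) = (475 − 556.16)/65.07 = -1.247; ½·erfc(-1.247) = 0.9611.
C = 66.9 × 0.9611 = 64.3 mg/L.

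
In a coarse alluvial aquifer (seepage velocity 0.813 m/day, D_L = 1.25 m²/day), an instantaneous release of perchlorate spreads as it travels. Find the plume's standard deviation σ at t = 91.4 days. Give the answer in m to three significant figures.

15.1 m

Dispersive spreading gives a Gaussian with σ² = 2Dt; advection only shifts the center.
σ = √(2 × 1.25 × 91.4) = 15.1 m.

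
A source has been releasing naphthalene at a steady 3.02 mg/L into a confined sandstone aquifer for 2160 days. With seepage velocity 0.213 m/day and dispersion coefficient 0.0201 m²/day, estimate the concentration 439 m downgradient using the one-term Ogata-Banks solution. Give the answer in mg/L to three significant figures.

For a continuous step input, C/C₀ ≈ ½·erfc((x−vt)/(2√(Dt))).
vt = 0.213 × 2160 = 460.08 m and 2√(Dt) = 2√(0.0201 × 2160) = 13.18 m.
Argument (x−vt)/(2√(Dt)) = (439 − 460.08)/13.18 = -1.599; ½·erfc(-1.599) = 0.9881.
C = 3.02 × 0.9881 = 2.98 mg/L.

2.98 mg/L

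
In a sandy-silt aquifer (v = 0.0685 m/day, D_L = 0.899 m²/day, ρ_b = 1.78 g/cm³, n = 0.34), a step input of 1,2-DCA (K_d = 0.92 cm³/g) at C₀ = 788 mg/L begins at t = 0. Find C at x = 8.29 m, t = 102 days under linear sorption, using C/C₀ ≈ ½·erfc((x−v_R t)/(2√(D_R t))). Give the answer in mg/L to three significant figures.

81.5 mg/L

Retardation factor R = 1 + ρ_b·K_d/n = 1 + 1.78 × 0.92/0.34 = 5.816.
Sorption retards both mechanisms: v_R = v/R = 0.01178 m/day, D_R = D/R = 0.1546 m²/day.
v_R·t = 0.01178 × 102 = 1.20156 m; 2√(D_R t) = 7.942 m; argument = (8.29 − 1.20156)/7.942 = 0.8925.
C = C₀ × ½·erfc(0.8925) = 788 × 0.1034 = 81.5 mg/L.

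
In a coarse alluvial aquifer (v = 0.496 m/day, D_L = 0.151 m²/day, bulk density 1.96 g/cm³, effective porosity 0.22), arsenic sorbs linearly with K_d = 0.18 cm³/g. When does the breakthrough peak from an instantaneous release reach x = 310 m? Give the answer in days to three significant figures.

1630 days

Retardation factor R = 1 + ρ_b·K_d/n = 1 + 1.96 × 0.18/0.22 = 2.604.
Sorption retards both mechanisms: v_R = v/R = 0.1905 m/day, D_R = D/R = 0.05799 m²/day.
Peak time from v_R²t² + 2D_R t − x² = 0: t = (√(D_R² + v_R²x²) − D_R)/v_R².
√(D_R² + v_R²x²) = √(0.05799² + 0.1905² × 310²) = 59.06; v_R² = 0.03629.
t = (59.06 − 0.05799)/0.03629 = 1630 days.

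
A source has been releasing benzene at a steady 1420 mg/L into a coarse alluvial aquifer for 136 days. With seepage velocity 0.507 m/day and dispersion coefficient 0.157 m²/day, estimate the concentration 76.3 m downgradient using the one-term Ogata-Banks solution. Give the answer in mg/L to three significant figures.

185 mg/L

For a continuous step input, C/C₀ ≈ ½·erfc((x−vt)/(2√(Dt))).
vt = 0.507 × 136 = 68.952 m and 2√(Dt) = 2√(0.157 × 136) = 9.242 m.
Argument (x−vt)/(2√(Dt)) = (76.3 − 68.952)/9.242 = 0.7951; ½·erfc(0.7951) = 0.1304.
C = 1420 × 0.1304 = 185 mg/L.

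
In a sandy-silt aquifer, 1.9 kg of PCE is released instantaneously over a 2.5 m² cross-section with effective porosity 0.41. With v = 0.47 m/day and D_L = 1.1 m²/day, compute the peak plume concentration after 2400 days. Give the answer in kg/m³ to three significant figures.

The peak of an instantaneous 1D plume sits at x = vt; there the Gaussian factor is 1 and C_max = M/(n_e·A·√(4πDt)), where n_e·A is the pore area the mass is dissolved in.
√(4πDt) = √(4π × 1.1 × 2400) = 182.1 m, so C_max = 1.9/(0.41 × 2.5 × 182.1) = 0.0102 kg/m³.

0.0102 kg/m³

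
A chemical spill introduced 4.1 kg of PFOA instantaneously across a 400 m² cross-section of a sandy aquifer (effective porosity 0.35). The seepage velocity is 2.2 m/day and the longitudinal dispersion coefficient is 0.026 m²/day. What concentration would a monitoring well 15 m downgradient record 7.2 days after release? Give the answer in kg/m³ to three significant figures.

0.00744 kg/m³

For an instantaneous plane source, C(x,t) = M/(n_e·A·√(4πDt)) · exp(−(x−vt)²/(4Dt)), with n_e·A the pore (flow) area.
Plume center vt = 2.2 × 7.2 = 15.84 m, so the well at 15 m is 0.84 m upgradient of the peak.
√(4πDt) = 1.534 m, giving peak height M/(n_e·A·√(4πDt)) = 4.1/(0.35 × 400 × 1.534) = 0.01909 kg/m³.
(x−vt)²/(4Dt) = (-0.84)²/(4 × 0.026 × 7.2) = 0.9423; exp(−0.9423) = 0.3897.
C = 0.01909 × 0.3897 = 0.00744 kg/m³.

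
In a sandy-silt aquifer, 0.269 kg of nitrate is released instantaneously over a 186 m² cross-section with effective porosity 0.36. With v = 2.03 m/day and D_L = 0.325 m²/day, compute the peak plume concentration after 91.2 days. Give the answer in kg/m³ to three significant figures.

The peak of an instantaneous 1D plume sits at x = vt; there the Gaussian factor is 1 and C_max = M/(n_e·A·√(4πDt)), where n_e·A is the pore area the mass is dissolved in.
√(4πDt) = √(4π × 0.325 × 91.2) = 19.30 m, so C_max = 0.269/(0.36 × 186 × 19.30) = 0.000208 kg/m³.

0.000208 kg/m³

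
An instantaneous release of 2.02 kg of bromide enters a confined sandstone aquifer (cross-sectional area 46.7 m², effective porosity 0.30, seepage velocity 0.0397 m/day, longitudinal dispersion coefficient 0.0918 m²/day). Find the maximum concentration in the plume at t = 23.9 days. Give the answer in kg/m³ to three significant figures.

The peak of an instantaneous 1D plume sits at x = vt; there the Gaussian factor is 1 and C_max = M/(n_e·A·√(4πDt)), where n_e·A is the pore area the mass is dissolved in.
√(4πDt) = √(4π × 0.0918 × 23.9) = 5.251 m, so C_max = 2.02/(0.30 × 46.7 × 5.251) = 0.0275 kg/m³.

0.0275 kg/m³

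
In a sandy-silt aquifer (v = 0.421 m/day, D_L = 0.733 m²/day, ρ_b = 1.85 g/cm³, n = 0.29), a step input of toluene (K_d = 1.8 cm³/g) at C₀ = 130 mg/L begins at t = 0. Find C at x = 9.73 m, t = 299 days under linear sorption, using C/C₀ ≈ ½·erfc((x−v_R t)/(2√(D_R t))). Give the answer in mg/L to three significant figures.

68.1 mg/L

Retardation factor R = 1 + ρ_b·K_d/n = 1 + 1.85 × 1.8/0.29 = 12.48.
Sorption retards both mechanisms: v_R = v/R = 0.03373 m/day, D_R = D/R = 0.05873 m²/day.
v_R·t = 0.03373 × 299 = 10.08527 m; 2√(D_R t) = 8.381 m; argument = (9.73 − 10.08527)/8.381 = -0.04239.
C = C₀ × ½·erfc(-0.04239) = 130 × 0.5239 = 68.1 mg/L.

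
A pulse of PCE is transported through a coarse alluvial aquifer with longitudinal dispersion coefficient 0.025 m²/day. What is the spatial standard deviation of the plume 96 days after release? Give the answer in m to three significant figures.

Dispersive spreading gives a Gaussian with σ² = 2Dt; advection only shifts the center.
σ = √(2 × 0.025 × 96) = 2.19 m.

2.19 m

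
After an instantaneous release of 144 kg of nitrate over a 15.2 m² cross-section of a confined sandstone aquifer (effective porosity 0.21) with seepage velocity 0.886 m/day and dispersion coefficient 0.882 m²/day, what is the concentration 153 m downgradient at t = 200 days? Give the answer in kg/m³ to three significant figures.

For an instantaneous plane source, C(x,t) = M/(n_e·A·√(4πDt)) · exp(−(x−vt)²/(4Dt)), with n_e·A the pore (flow) area.
Plume center vt = 0.886 × 200 = 177.2 m, so the well at 153 m is 24.2 m upgradient of the peak.
√(4πDt) = 47.08 m, giving peak height M/(n_e·A·√(4πDt)) = 144/(0.21 × 15.2 × 47.08) = 0.9582 kg/m³.
(x−vt)²/(4Dt) = (-24.2)²/(4 × 0.882 × 200) = 0.8300; exp(−0.8300) = 0.4360.
C = 0.9582 × 0.4360 = 0.418 kg/m³.

0.418 kg/m³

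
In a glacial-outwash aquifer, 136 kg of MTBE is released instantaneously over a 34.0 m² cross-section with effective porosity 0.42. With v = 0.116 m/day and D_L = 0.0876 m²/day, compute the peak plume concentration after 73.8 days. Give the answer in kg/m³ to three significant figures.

The peak of an instantaneous 1D plume sits at x = vt; there the Gaussian factor is 1 and C_max = M/(n_e·A·√(4πDt)), where n_e·A is the pore area the mass is dissolved in.
√(4πDt) = √(4π × 0.0876 × 73.8) = 9.013 m, so C_max = 136/(0.42 × 34.0 × 9.013) = 1.06 kg/m³.

1.06 kg/m³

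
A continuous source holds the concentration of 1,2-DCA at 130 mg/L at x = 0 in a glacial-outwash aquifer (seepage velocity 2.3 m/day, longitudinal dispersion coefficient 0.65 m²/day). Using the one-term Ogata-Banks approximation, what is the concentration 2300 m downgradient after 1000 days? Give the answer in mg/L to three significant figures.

For a continuous step input, C/C₀ ≈ ½·erfc((x−vt)/(2√(Dt))).
vt = 2.3 × 1000 = 2300 m and 2√(Dt) = 2√(0.65 × 1000) = 50.99 m.
Argument (x−vt)/(2√(Dt)) = (2300 − 2300)/50.99 = 0; ½·erfc(0) = 0.5000.
C = 130 × 0.5000 = 65.0 mg/L.

65.0 mg/L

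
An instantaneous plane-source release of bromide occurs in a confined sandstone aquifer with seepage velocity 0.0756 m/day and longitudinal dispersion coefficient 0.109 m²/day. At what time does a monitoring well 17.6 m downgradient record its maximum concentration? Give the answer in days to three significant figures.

For the 1D instantaneous-source solution, setting ∂C/∂t = 0 at fixed x gives v²t² + 2Dt − x² = 0, so t = (√(D² + v²x²) − D)/v².
√(D² + v²x²) = √(0.109² + 0.0756² × 17.6²) = 1.335; v² = 0.00571536.
t = (1.335 − 0.109)/0.00571536 = 215 days (vs. the pure-advection estimate x/v = 233 d).

215 days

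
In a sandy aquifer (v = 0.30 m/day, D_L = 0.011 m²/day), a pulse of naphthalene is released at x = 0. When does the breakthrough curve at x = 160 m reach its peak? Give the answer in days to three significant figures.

For the 1D instantaneous-source solution, setting ∂C/∂t = 0 at fixed x gives v²t² + 2Dt − x² = 0, so t = (√(D² + v²x²) − D)/v².
√(D² + v²x²) = √(0.011² + 0.30² × 160²) = 48.00; v² = 0.09.
t = (48.00 − 0.011)/0.09 = 533 days (vs. the pure-advection estimate x/v = 533 d).

533 days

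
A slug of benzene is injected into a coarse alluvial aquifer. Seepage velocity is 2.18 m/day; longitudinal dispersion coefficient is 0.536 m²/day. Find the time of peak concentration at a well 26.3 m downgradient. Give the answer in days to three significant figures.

12.0 days

For the 1D instantaneous-source solution, setting ∂C/∂t = 0 at fixed x gives v²t² + 2Dt − x² = 0, so t = (√(D² + v²x²) − D)/v².
√(D² + v²x²) = √(0.536² + 2.18² × 26.3²) = 57.34; v² = 4.7524.
t = (57.34 − 0.536)/4.7524 = 12.0 days (vs. the pure-advection estimate x/v = 12.1 d).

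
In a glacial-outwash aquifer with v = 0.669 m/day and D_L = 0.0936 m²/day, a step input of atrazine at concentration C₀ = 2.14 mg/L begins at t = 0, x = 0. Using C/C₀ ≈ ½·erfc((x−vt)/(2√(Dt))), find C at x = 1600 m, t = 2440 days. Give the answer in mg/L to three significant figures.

For a continuous step input, C/C₀ ≈ ½·erfc((x−vt)/(2√(Dt))).
vt = 0.669 × 2440 = 1632.36 m and 2√(Dt) = 2√(0.0936 × 2440) = 30.22 m.
Argument (x−vt)/(2√(Dt)) = (1600 − 1632.36)/30.22 = -1.071; ½·erfc(-1.071) = 0.9351.
C = 2.14 × 0.9351 = 2.00 mg/L.

2.00 mg/L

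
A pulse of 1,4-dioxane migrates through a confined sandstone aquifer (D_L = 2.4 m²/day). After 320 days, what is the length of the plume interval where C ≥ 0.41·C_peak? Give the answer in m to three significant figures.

The plume is Gaussian with σ = √(2Dt) = √(2 × 2.4 × 320) = 39.19 m.
C/C_peak = exp(−Δx²/(2σ²)) = 0.41 ⇒ Δx = σ·√(−2 ln 0.41) = 39.19 × 1.335 = 52.32 m.
Width = 2Δx = 105 m.

105 m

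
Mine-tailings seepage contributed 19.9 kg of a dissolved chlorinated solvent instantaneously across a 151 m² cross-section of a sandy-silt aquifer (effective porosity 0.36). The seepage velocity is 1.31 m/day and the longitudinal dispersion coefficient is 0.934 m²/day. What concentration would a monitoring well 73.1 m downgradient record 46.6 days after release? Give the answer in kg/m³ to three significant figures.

For an instantaneous plane source, C(x,t) = M/(n_e·A·√(4πDt)) · exp(−(x−vt)²/(4Dt)), with n_e·A the pore (flow) area.
Plume center vt = 1.31 × 46.6 = 61.046 m, so the well at 73.1 m is 12.054 m downgradient of the peak.
√(4πDt) = 23.39 m, giving peak height M/(n_e·A·√(4πDt)) = 19.9/(0.36 × 151 × 23.39) = 0.01565 kg/m³.
(x−vt)²/(4Dt) = (12.054)²/(4 × 0.934 × 46.6) = 0.8346; exp(−0.8346) = 0.4340.
C = 0.01565 × 0.4340 = 0.00679 kg/m³.

0.00679 kg/m³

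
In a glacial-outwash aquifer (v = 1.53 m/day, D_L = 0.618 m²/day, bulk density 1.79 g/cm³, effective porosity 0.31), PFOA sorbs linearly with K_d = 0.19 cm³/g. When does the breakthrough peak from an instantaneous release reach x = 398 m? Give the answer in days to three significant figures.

Retardation factor R = 1 + ρ_b·K_d/n = 1 + 1.79 × 0.19/0.31 = 2.097.
Sorption retards both mechanisms: v_R = v/R = 0.7296 m/day, D_R = D/R = 0.2947 m²/day.
Peak time from v_R²t² + 2D_R t − x² = 0: t = (√(D_R² + v_R²x²) − D_R)/v_R².
√(D_R² + v_R²x²) = √(0.2947² + 0.7296² × 398²) = 290.4; v_R² = 0.5323.
t = (290.4 − 0.2947)/0.5323 = 545 days.

545 days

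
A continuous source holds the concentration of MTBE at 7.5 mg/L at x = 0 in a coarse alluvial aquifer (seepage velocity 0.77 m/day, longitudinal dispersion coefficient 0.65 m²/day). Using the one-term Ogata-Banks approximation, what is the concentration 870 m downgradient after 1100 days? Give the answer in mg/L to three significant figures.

2.04 mg/L

For a continuous step input, C/C₀ ≈ ½·erfc((x−vt)/(2√(Dt))).
vt = 0.77 × 1100 = 847 m and 2√(Dt) = 2√(0.65 × 1100) = 53.48 m.
Argument (x−vt)/(2√(Dt)) = (870 − 847)/53.48 = 0.4301; ½·erfc(0.4301) = 0.2715.
C = 7.5 × 0.2715 = 2.04 mg/L.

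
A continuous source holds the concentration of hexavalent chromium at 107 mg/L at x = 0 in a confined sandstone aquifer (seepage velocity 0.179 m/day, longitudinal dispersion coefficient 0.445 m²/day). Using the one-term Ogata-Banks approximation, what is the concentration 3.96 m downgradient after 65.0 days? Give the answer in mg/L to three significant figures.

90.3 mg/L

For a continuous step input, C/C₀ ≈ ½·erfc((x−vt)/(2√(Dt))).
vt = 0.179 × 65.0 = 11.635 m and 2√(Dt) = 2√(0.445 × 65.0) = 10.76 m.
Argument (x−vt)/(2√(Dt)) = (3.96 − 11.635)/10.76 = -0.7133; ½·erfc(-0.7133) = 0.8435.
C = 107 × 0.8435 = 90.3 mg/L.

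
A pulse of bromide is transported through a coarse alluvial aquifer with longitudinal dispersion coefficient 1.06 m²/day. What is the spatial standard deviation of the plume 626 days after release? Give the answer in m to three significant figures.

36.4 m

Dispersive spreading gives a Gaussian with σ² = 2Dt; advection only shifts the center.
σ = √(2 × 1.06 × 626) = 36.4 m.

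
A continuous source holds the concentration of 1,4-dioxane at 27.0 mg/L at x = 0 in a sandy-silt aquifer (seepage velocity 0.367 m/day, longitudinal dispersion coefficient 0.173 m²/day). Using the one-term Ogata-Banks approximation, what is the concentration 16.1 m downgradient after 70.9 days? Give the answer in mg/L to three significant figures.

For a continuous step input, C/C₀ ≈ ½·erfc((x−vt)/(2√(Dt))).
vt = 0.367 × 70.9 = 26.0203 m and 2√(Dt) = 2√(0.173 × 70.9) = 7.004 m.
Argument (x−vt)/(2√(Dt)) = (16.1 − 26.0203)/7.004 = -1.416; ½·erfc(-1.416) = 0.9774.
C = 27.0 × 0.9774 = 26.4 mg/L.

26.4 mg/L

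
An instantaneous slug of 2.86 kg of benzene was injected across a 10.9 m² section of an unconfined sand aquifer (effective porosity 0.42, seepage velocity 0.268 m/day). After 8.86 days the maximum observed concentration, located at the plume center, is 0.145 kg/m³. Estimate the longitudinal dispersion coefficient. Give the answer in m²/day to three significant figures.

At the plume center C_max = M/(n_e·A·√(4πDt)), so D = M²/(4πt·(n_e·A·C_max)²).
n_e·A·C_max = 0.42 × 10.9 × 0.145 = 0.6638 kg/m.
D = 2.86²/(4π × 8.86 × 0.6638²) = 0.167 m²/day.

0.167 m²/day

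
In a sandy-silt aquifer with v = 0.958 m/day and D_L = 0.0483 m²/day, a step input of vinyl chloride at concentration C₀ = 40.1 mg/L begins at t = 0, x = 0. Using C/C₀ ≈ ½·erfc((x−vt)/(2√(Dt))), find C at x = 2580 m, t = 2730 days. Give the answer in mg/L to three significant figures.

39.5 mg/L

For a continuous step input, C/C₀ ≈ ½·erfc((x−vt)/(2√(Dt))).
vt = 0.958 × 2730 = 2615.34 m and 2√(Dt) = 2√(0.0483 × 2730) = 22.97 m.
Argument (x−vt)/(2√(Dt)) = (2580 − 2615.34)/22.97 = -1.539; ½·erfc(-1.539) = 0.9852.
C = 40.1 × 0.9852 = 39.5 mg/L.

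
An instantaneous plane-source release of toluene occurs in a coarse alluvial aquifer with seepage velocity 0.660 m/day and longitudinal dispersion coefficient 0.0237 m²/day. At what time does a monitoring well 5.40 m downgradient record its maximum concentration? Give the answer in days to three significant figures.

For the 1D instantaneous-source solution, setting ∂C/∂t = 0 at fixed x gives v²t² + 2Dt − x² = 0, so t = (√(D² + v²x²) − D)/v².
√(D² + v²x²) = √(0.0237² + 0.660² × 5.40²) = 3.564; v² = 0.4356.
t = (3.564 − 0.0237)/0.4356 = 8.13 days (vs. the pure-advection estimate x/v = 8.18 d).

8.13 days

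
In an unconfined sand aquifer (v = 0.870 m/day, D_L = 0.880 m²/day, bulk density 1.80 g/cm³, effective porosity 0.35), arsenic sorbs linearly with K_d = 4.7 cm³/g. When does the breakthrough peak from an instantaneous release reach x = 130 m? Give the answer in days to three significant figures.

Retardation factor R = 1 + ρ_b·K_d/n = 1 + 1.80 × 4.7/0.35 = 25.17.
Sorption retards both mechanisms: v_R = v/R = 0.03456 m/day, D_R = D/R = 0.03496 m²/day.
Peak time from v_R²t² + 2D_R t − x² = 0: t = (√(D_R² + v_R²x²) − D_R)/v_R².
√(D_R² + v_R²x²) = √(0.03496² + 0.03456² × 130²) = 4.493; v_R² = 0.001194.
t = (4.493 − 0.03496)/0.001194 = 3730 days.

3730 days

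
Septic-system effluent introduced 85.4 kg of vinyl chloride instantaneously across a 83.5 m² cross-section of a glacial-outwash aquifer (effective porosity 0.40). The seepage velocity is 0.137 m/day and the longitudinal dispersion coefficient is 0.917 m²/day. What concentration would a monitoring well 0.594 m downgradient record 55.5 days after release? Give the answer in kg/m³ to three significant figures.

0.0794 kg/m³

For an instantaneous plane source, C(x,t) = M/(n_e·A·√(4πDt)) · exp(−(x−vt)²/(4Dt)), with n_e·A the pore (flow) area.
Plume center vt = 0.137 × 55.5 = 7.6035 m, so the well at 0.594 m is 7.0095 m upgradient of the peak.
√(4πDt) = 25.29 m, giving peak height M/(n_e·A·√(4πDt)) = 85.4/(0.40 × 83.5 × 25.29) = 0.1011 kg/m³.
(x−vt)²/(4Dt) = (-7.0095)²/(4 × 0.917 × 55.5) = 0.2414; exp(−0.2414) = 0.7855.
C = 0.1011 × 0.7855 = 0.0794 kg/m³.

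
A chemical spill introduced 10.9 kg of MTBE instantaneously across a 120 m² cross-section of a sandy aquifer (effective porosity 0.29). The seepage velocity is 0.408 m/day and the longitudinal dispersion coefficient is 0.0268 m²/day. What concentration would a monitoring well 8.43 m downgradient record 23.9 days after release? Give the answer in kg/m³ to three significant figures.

For an instantaneous plane source, C(x,t) = M/(n_e·A·√(4πDt)) · exp(−(x−vt)²/(4Dt)), with n_e·A the pore (flow) area.
Plume center vt = 0.408 × 23.9 = 9.7512 m, so the well at 8.43 m is 1.3212 m upgradient of the peak.
√(4πDt) = 2.837 m, giving peak height M/(n_e·A·√(4πDt)) = 10.9/(0.29 × 120 × 2.837) = 0.1104 kg/m³.
(x−vt)²/(4Dt) = (-1.3212)²/(4 × 0.0268 × 23.9) = 0.6813; exp(−0.6813) = 0.5060.
C = 0.1104 × 0.5060 = 0.0559 kg/m³.

0.0559 kg/m³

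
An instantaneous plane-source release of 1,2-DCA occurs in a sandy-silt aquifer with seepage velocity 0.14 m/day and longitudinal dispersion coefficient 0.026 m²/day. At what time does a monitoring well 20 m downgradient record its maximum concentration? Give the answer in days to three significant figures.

For the 1D instantaneous-source solution, setting ∂C/∂t = 0 at fixed x gives v²t² + 2Dt − x² = 0, so t = (√(D² + v²x²) − D)/v².
√(D² + v²x²) = √(0.026² + 0.14² × 20²) = 2.800; v² = 0.0196.
t = (2.800 − 0.026)/0.0196 = 142 days (vs. the pure-advection estimate x/v = 143 d).

142 days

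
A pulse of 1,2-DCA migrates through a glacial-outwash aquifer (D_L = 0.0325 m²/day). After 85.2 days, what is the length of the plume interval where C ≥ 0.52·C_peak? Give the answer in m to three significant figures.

5.38 m

The plume is Gaussian with σ = √(2Dt) = √(2 × 0.0325 × 85.2) = 2.353 m.
C/C_peak = exp(−Δx²/(2σ²)) = 0.52 ⇒ Δx = σ·√(−2 ln 0.52) = 2.353 × 1.144 = 2.692 m.
Width = 2Δx = 5.38 m.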